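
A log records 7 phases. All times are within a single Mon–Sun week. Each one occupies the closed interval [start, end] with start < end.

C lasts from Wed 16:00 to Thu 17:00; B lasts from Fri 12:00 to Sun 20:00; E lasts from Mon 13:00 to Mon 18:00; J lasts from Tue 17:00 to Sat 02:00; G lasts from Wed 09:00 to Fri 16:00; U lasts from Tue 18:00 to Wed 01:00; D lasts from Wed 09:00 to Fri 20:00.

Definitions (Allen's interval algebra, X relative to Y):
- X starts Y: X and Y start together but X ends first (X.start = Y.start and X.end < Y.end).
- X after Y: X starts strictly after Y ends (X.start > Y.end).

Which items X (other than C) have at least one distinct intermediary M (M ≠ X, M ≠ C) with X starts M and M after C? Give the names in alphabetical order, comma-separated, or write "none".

Target C = [Wed 16:00, Thu 17:00].
Intermediaries M with M after C: B.
Via B — items with X starts B: none.
Union: none.

none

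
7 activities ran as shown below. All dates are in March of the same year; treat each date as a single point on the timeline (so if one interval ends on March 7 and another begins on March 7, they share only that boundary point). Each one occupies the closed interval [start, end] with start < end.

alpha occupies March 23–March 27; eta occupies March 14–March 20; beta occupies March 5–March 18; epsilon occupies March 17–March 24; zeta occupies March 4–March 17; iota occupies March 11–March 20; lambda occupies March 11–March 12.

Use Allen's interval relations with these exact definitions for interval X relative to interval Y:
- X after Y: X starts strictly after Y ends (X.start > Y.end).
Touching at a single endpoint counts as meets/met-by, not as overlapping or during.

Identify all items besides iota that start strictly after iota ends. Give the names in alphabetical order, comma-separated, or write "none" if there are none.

alpha

Target iota = [March 11, March 20].
alpha [March 23, March 27] → after → yes.
beta [March 5, March 18] → overlaps → no.
epsilon [March 17, March 24] → overlapped-by → no.
eta [March 14, March 20] → finishes → no.
lambda [March 11, March 12] → starts → no.
zeta [March 4, March 17] → overlaps → no.
Result: alpha.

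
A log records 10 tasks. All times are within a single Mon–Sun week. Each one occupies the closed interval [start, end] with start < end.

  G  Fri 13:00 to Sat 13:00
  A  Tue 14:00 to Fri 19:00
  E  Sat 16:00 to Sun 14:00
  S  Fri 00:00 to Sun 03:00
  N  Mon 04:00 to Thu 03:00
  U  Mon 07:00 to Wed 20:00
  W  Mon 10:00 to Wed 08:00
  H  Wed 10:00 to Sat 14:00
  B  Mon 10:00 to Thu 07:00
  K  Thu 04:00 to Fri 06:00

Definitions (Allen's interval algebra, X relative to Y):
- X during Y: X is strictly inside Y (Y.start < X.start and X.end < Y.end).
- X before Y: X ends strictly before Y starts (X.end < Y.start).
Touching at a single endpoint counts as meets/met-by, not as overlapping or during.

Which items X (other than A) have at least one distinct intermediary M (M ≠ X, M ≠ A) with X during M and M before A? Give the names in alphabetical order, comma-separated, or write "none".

none

Target A = [Tue 14:00, Fri 19:00].
Intermediaries M with M before A: none.
Union: none.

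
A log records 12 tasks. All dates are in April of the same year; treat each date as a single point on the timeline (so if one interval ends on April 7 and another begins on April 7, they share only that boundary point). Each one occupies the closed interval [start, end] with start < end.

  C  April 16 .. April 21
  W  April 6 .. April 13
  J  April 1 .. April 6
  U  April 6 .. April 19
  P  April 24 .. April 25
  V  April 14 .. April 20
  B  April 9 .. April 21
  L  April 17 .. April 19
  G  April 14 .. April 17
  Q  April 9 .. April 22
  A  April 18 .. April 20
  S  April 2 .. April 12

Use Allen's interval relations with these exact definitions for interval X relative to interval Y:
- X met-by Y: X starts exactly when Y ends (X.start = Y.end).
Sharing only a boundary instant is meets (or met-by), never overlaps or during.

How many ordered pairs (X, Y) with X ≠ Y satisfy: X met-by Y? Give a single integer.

Checking all 132 ordered pairs for relation 'met-by'; matching pairs in alphabetical order:
(L, G): L met-by G ✓
(U, J): U met-by J ✓
(W, J): W met-by J ✓
Count: 3.

3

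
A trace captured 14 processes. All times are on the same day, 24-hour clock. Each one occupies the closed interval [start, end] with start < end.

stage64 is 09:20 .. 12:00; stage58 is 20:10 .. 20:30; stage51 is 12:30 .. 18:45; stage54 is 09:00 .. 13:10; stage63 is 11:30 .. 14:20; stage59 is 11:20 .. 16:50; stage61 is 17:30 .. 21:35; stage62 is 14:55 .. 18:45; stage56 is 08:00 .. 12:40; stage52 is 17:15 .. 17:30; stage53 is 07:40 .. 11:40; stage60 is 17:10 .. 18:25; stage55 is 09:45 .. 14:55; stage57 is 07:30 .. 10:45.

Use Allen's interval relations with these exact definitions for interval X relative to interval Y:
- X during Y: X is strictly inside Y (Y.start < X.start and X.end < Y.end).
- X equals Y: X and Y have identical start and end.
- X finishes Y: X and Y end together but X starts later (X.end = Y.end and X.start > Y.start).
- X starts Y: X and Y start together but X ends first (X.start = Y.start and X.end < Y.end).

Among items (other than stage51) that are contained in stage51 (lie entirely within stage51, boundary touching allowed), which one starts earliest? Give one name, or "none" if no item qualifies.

Target stage51 = [12:30, 18:45].
stage52 [17:15, 17:30] → during → candidate.
stage53 [07:40, 11:40] → before → excluded.
stage54 [09:00, 13:10] → overlaps → excluded.
stage55 [09:45, 14:55] → overlaps → excluded.
stage56 [08:00, 12:40] → overlaps → excluded.
stage57 [07:30, 10:45] → before → excluded.
stage58 [20:10, 20:30] → after → excluded.
stage59 [11:20, 16:50] → overlaps → excluded.
stage60 [17:10, 18:25] → during → candidate.
stage61 [17:30, 21:35] → overlapped-by → excluded.
stage62 [14:55, 18:45] → finishes → candidate.
stage63 [11:30, 14:20] → overlaps → excluded.
stage64 [09:20, 12:00] → before → excluded.
Among candidates, earliest start is 14:55 → stage62.

stage62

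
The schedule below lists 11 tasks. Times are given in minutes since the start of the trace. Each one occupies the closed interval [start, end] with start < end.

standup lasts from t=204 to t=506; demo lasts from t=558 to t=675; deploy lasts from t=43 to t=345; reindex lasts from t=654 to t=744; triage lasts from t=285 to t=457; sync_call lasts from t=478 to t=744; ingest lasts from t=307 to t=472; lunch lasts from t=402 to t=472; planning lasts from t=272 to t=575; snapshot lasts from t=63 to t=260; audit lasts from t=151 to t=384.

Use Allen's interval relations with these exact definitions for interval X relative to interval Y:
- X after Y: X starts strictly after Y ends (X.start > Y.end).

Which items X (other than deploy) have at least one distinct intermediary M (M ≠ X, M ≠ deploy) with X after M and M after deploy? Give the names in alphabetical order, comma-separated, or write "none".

Target deploy = [t=43, t=345].
Intermediaries M with M after deploy: demo, lunch, reindex, sync_call.
Via demo — items with X after demo: none.
Via lunch — items with X after lunch: demo, reindex, sync_call.
Via reindex — items with X after reindex: none.
Via sync_call — items with X after sync_call: none.
Union: demo, reindex, sync_call.

demo, reindex, sync_call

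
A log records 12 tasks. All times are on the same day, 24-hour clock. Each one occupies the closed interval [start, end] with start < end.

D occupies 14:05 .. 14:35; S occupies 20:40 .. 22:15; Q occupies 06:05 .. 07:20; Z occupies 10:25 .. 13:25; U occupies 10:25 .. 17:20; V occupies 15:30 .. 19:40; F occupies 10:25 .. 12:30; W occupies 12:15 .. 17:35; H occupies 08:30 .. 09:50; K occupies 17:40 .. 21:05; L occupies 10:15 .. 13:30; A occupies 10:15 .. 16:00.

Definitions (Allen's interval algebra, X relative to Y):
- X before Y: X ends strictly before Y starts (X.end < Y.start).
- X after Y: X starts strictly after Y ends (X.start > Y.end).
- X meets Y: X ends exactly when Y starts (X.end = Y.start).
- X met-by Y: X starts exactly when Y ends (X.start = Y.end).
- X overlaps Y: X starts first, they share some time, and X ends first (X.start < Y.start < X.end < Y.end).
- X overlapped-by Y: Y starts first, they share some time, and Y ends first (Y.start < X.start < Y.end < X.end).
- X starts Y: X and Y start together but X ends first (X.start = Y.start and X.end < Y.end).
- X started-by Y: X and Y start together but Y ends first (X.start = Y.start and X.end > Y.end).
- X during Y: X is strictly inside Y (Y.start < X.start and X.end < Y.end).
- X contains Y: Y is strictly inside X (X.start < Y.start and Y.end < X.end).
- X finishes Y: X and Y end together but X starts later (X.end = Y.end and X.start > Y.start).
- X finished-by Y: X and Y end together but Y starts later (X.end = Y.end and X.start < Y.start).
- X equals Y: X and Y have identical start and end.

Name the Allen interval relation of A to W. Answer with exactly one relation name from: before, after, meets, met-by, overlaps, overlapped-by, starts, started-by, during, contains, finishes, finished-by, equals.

overlaps

A = [10:15, 16:00]; W = [12:15, 17:35].
Compare endpoints: A.start < W.start, A.start < W.end, A.end > W.start, A.end < W.end.
That pattern is 'overlaps'.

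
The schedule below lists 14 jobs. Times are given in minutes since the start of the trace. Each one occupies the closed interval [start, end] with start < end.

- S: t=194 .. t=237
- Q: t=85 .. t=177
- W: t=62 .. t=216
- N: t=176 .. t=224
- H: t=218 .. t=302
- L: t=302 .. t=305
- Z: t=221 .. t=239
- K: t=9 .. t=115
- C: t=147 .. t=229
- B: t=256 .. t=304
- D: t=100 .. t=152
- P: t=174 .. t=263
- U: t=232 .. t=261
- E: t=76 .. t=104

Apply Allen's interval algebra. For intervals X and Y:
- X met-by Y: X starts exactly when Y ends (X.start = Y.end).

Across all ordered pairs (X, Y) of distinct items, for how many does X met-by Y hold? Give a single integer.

Checking all 182 ordered pairs for relation 'met-by'; matching pairs in alphabetical order:
(L, H): L met-by H ✓
Count: 1.

1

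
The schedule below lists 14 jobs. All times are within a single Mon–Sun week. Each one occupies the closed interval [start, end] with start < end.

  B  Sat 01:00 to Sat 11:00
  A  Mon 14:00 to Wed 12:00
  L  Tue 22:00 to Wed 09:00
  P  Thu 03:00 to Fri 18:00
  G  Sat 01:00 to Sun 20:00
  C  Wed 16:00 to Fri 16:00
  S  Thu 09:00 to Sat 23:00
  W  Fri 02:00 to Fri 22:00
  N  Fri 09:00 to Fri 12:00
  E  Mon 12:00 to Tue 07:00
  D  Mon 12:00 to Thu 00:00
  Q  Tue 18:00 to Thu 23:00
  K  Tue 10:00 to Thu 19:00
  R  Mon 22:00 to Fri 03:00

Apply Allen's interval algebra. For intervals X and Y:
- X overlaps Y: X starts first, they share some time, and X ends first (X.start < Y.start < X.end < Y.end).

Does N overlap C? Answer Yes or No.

No

N = [Fri 09:00, Fri 12:00], C = [Wed 16:00, Fri 16:00].
Actual relation of N to C: during.
Asked whether 'overlaps' holds → No.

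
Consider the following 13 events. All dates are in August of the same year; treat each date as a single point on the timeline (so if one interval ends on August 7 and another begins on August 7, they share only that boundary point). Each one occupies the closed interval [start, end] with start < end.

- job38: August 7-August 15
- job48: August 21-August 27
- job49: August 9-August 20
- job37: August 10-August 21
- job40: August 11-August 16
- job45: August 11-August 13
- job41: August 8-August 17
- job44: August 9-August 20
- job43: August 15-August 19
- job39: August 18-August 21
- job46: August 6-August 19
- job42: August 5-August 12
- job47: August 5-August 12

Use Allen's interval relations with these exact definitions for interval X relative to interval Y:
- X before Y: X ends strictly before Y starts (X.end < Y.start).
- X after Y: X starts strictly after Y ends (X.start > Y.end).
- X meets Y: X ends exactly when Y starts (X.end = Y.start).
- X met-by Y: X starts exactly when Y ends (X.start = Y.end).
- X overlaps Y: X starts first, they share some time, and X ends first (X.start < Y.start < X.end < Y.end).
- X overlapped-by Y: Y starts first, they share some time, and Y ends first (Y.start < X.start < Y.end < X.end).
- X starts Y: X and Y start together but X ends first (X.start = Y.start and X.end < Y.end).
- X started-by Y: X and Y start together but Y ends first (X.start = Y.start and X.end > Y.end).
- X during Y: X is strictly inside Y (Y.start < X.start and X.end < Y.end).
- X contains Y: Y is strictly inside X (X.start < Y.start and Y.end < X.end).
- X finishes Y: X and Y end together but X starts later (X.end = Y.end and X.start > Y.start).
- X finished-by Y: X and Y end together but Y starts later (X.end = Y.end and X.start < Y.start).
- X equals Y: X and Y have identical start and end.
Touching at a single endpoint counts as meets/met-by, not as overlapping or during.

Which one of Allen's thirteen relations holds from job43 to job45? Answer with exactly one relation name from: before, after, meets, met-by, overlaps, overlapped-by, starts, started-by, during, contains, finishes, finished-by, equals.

after

job43 = [August 15, August 19]; job45 = [August 11, August 13].
Compare endpoints: job43.start > job45.start, job43.start > job45.end, job43.end > job45.start, job43.end > job45.end.
That pattern is 'after'.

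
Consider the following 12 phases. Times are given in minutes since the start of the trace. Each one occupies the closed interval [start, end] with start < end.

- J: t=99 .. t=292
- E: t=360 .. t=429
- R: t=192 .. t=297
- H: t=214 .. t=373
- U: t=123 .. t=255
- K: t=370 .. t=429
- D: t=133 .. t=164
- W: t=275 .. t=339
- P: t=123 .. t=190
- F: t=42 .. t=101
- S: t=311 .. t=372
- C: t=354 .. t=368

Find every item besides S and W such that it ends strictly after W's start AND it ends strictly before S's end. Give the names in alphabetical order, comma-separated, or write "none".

C, J, R

Conditions: its end is strictly after W's start (X.end > t=275) AND its end is strictly before S's end (X.end < t=372).
C: end t=368 > t=275? ✓; end t=368 < t=372? ✓ → yes.
D: end t=164 > t=275? ✗; end t=164 < t=372? ✓ → no.
E: end t=429 > t=275? ✓; end t=429 < t=372? ✗ → no.
F: end t=101 > t=275? ✗; end t=101 < t=372? ✓ → no.
H: end t=373 > t=275? ✓; end t=373 < t=372? ✗ → no.
J: end t=292 > t=275? ✓; end t=292 < t=372? ✓ → yes.
K: end t=429 > t=275? ✓; end t=429 < t=372? ✗ → no.
P: end t=190 > t=275? ✗; end t=190 < t=372? ✓ → no.
R: end t=297 > t=275? ✓; end t=297 < t=372? ✓ → yes.
U: end t=255 > t=275? ✗; end t=255 < t=372? ✓ → no.
Result: C, J, R.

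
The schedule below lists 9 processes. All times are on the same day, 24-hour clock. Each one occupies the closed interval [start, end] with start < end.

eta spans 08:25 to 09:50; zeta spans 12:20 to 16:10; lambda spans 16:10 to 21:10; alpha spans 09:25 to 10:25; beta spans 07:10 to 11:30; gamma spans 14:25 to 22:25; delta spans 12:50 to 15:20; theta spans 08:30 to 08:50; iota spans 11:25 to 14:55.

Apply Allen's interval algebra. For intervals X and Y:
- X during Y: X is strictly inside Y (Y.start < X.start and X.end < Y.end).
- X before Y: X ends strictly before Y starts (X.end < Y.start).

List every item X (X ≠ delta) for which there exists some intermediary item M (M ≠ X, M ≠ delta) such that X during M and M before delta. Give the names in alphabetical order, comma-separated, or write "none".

alpha, eta, theta

Target delta = [12:50, 15:20].
Intermediaries M with M before delta: alpha, beta, eta, theta.
Via alpha — items with X during alpha: none.
Via beta — items with X during beta: alpha, eta, theta.
Via eta — items with X during eta: theta.
Via theta — items with X during theta: none.
Union: alpha, eta, theta.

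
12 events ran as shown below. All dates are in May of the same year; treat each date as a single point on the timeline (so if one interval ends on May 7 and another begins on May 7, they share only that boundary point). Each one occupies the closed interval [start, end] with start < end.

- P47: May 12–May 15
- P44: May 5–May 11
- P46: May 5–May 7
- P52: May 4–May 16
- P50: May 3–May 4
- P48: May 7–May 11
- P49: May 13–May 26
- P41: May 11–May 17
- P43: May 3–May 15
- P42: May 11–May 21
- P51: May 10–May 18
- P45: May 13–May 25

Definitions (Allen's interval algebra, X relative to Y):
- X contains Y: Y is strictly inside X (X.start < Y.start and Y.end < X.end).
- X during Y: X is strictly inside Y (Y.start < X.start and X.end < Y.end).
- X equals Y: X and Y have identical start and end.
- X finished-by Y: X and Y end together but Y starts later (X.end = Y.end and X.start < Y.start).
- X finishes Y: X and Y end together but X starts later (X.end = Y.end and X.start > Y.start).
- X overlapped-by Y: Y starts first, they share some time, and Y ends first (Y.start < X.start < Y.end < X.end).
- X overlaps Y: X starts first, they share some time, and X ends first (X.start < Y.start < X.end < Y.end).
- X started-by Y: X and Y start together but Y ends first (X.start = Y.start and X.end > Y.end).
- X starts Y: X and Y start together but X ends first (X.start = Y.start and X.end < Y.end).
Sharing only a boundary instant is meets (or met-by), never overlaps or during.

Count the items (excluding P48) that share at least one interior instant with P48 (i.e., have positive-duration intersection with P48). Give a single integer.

Target P48 = [May 7, May 11].
P41 [May 11, May 17] → met-by → no.
P42 [May 11, May 21] → met-by → no.
P43 [May 3, May 15] → contains → counts.
P44 [May 5, May 11] → finished-by → counts.
P45 [May 13, May 25] → after → no.
P46 [May 5, May 7] → meets → no.
P47 [May 12, May 15] → after → no.
P49 [May 13, May 26] → after → no.
P50 [May 3, May 4] → before → no.
P51 [May 10, May 18] → overlapped-by → counts.
P52 [May 4, May 16] → contains → counts.
Total: 4.

4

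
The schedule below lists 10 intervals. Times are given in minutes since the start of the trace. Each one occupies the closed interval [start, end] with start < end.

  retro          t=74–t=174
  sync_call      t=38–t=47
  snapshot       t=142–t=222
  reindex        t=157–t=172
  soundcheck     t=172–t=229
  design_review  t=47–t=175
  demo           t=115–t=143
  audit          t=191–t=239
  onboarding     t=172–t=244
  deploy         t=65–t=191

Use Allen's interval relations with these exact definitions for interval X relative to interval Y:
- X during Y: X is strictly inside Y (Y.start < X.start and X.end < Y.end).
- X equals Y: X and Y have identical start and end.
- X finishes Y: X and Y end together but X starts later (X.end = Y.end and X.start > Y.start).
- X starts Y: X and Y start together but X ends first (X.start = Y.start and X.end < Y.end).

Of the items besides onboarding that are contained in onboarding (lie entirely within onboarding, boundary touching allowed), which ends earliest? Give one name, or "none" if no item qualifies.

soundcheck

Target onboarding = [t=172, t=244].
audit [t=191, t=239] → during → candidate.
demo [t=115, t=143] → before → excluded.
deploy [t=65, t=191] → overlaps → excluded.
design_review [t=47, t=175] → overlaps → excluded.
reindex [t=157, t=172] → meets → excluded.
retro [t=74, t=174] → overlaps → excluded.
snapshot [t=142, t=222] → overlaps → excluded.
soundcheck [t=172, t=229] → starts → candidate.
sync_call [t=38, t=47] → before → excluded.
Among candidates, earliest end is t=229 → soundcheck.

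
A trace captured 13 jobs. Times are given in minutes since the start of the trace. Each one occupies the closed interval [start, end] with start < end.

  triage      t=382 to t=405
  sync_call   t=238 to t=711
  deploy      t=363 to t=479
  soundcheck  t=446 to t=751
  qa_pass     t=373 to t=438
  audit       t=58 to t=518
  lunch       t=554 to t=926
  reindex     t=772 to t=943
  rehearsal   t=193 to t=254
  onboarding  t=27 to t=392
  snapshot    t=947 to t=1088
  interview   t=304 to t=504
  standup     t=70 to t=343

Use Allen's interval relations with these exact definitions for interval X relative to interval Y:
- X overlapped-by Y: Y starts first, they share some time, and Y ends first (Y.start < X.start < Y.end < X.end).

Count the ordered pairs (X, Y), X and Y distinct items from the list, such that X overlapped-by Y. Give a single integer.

17

Checking all 156 ordered pairs for relation 'overlapped-by'; matching pairs in alphabetical order:
(audit, onboarding): audit overlapped-by onboarding ✓
(deploy, onboarding): deploy overlapped-by onboarding ✓
(interview, onboarding): interview overlapped-by onboarding ✓
(interview, standup): interview overlapped-by standup ✓
(lunch, soundcheck): lunch overlapped-by soundcheck ✓
(lunch, sync_call): lunch overlapped-by sync_call ✓
(qa_pass, onboarding): qa_pass overlapped-by onboarding ✓
(reindex, lunch): reindex overlapped-by lunch ✓
(soundcheck, audit): soundcheck overlapped-by audit ✓
(soundcheck, deploy): soundcheck overlapped-by deploy ✓
(soundcheck, interview): soundcheck overlapped-by interview ✓
(soundcheck, sync_call): soundcheck overlapped-by sync_call ✓
(sync_call, audit): sync_call overlapped-by audit ✓
(sync_call, onboarding): sync_call overlapped-by onboarding ✓
(sync_call, rehearsal): sync_call overlapped-by rehearsal ✓
(sync_call, standup): sync_call overlapped-by standup ✓
(triage, onboarding): triage overlapped-by onboarding ✓
Count: 17.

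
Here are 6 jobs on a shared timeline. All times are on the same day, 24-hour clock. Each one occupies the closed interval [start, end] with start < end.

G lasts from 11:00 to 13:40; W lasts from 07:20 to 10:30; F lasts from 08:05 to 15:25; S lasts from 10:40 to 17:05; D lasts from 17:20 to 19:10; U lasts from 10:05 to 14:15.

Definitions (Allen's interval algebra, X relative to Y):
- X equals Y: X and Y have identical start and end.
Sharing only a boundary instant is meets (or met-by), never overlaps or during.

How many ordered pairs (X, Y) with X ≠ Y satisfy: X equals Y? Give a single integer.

0

Checking all 30 ordered pairs for relation 'equals'; matching pairs in alphabetical order:
No pair satisfies it.
Count: 0.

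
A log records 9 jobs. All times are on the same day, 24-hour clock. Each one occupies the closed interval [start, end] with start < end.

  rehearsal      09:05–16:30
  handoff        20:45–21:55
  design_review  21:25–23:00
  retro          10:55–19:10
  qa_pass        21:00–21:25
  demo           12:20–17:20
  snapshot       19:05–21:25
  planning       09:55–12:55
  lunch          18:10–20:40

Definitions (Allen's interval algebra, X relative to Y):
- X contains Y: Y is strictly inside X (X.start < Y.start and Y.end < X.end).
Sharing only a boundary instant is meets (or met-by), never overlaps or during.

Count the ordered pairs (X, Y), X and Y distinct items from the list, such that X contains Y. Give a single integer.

3

Checking all 72 ordered pairs for relation 'contains'; matching pairs in alphabetical order:
(handoff, qa_pass): handoff contains qa_pass ✓
(rehearsal, planning): rehearsal contains planning ✓
(retro, demo): retro contains demo ✓
Count: 3.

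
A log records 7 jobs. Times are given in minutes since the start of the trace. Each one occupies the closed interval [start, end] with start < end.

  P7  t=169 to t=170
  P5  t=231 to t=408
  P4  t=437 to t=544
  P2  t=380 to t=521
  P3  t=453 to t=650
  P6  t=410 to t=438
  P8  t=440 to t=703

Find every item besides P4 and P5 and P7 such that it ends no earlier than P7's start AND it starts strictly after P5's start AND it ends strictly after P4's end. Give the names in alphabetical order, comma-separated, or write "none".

Conditions: its end is no earlier than P7's start (X.end >= t=169) AND its start is strictly after P5's start (X.start > t=231) AND its end is strictly after P4's end (X.end > t=544).
P2: end t=521 >= t=169? ✓; start t=380 > t=231? ✓; end t=521 > t=544? ✗ → no.
P3: end t=650 >= t=169? ✓; start t=453 > t=231? ✓; end t=650 > t=544? ✓ → yes.
P6: end t=438 >= t=169? ✓; start t=410 > t=231? ✓; end t=438 > t=544? ✗ → no.
P8: end t=703 >= t=169? ✓; start t=440 > t=231? ✓; end t=703 > t=544? ✓ → yes.
Result: P3, P8.

P3, P8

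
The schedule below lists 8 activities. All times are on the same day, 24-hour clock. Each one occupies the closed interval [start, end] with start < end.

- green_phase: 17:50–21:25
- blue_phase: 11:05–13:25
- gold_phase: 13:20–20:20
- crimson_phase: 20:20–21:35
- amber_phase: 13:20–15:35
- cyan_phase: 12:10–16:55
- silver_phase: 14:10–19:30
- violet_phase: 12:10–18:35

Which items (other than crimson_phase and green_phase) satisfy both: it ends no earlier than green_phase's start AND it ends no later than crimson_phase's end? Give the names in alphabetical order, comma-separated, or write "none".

Conditions: its end is no earlier than green_phase's start (X.end >= 17:50) AND its end is no later than crimson_phase's end (X.end <= 21:35).
amber_phase: end 15:35 >= 17:50? ✗; end 15:35 <= 21:35? ✓ → no.
blue_phase: end 13:25 >= 17:50? ✗; end 13:25 <= 21:35? ✓ → no.
cyan_phase: end 16:55 >= 17:50? ✗; end 16:55 <= 21:35? ✓ → no.
gold_phase: end 20:20 >= 17:50? ✓; end 20:20 <= 21:35? ✓ → yes.
silver_phase: end 19:30 >= 17:50? ✓; end 19:30 <= 21:35? ✓ → yes.
violet_phase: end 18:35 >= 17:50? ✓; end 18:35 <= 21:35? ✓ → yes.
Result: gold_phase, silver_phase, violet_phase.

gold_phase, silver_phase, violet_phase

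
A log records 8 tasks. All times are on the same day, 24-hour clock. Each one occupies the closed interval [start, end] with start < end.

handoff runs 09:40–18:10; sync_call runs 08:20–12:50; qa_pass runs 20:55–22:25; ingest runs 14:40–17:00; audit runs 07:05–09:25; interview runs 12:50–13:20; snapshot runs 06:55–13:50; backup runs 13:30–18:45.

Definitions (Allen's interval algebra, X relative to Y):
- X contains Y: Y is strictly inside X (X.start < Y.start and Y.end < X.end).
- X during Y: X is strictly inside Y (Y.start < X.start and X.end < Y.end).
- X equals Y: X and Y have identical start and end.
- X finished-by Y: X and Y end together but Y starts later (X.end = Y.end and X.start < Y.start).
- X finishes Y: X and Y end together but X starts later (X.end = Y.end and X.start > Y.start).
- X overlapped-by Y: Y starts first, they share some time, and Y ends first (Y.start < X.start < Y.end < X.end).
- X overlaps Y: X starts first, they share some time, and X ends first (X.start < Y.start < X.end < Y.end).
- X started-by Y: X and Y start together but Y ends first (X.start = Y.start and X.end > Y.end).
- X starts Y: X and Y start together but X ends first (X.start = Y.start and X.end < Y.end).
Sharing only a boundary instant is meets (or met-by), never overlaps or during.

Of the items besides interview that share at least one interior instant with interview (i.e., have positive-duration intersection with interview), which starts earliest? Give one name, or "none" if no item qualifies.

snapshot

Target interview = [12:50, 13:20].
audit [07:05, 09:25] → before → excluded.
backup [13:30, 18:45] → after → excluded.
handoff [09:40, 18:10] → contains → candidate.
ingest [14:40, 17:00] → after → excluded.
qa_pass [20:55, 22:25] → after → excluded.
snapshot [06:55, 13:50] → contains → candidate.
sync_call [08:20, 12:50] → meets → excluded.
Among candidates, earliest start is 06:55 → snapshot.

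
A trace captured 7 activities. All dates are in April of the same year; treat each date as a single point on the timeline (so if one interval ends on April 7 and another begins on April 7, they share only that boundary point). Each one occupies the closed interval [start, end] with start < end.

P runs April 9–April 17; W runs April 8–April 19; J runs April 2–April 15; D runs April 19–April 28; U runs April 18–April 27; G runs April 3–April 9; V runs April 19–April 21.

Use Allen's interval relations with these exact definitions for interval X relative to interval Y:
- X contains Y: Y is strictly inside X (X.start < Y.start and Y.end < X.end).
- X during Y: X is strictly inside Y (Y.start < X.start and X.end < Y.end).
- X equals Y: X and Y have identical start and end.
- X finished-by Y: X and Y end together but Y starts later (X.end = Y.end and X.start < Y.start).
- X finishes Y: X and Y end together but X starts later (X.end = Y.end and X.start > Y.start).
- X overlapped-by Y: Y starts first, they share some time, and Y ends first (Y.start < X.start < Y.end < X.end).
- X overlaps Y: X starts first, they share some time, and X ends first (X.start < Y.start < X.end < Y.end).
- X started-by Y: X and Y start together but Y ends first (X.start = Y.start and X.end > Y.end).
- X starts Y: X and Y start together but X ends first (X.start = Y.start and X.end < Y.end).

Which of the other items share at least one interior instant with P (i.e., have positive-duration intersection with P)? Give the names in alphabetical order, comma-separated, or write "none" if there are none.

J, W

Target P = [April 9, April 17].
D [April 19, April 28] → after → no.
G [April 3, April 9] → meets → no.
J [April 2, April 15] → overlaps → yes.
U [April 18, April 27] → after → no.
V [April 19, April 21] → after → no.
W [April 8, April 19] → contains → yes.
Result: J, W.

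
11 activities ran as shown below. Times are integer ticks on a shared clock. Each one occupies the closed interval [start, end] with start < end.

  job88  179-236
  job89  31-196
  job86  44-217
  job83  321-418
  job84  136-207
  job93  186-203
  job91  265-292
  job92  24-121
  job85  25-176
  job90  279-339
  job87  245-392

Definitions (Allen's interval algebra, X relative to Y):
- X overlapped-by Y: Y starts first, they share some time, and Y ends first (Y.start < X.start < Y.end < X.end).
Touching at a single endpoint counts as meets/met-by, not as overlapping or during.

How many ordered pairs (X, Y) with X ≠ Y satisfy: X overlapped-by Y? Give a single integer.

15

Checking all 110 ordered pairs for relation 'overlapped-by'; matching pairs in alphabetical order:
(job83, job87): job83 overlapped-by job87 ✓
(job83, job90): job83 overlapped-by job90 ✓
(job84, job85): job84 overlapped-by job85 ✓
(job84, job89): job84 overlapped-by job89 ✓
(job85, job92): job85 overlapped-by job92 ✓
(job86, job85): job86 overlapped-by job85 ✓
(job86, job89): job86 overlapped-by job89 ✓
(job86, job92): job86 overlapped-by job92 ✓
(job88, job84): job88 overlapped-by job84 ✓
(job88, job86): job88 overlapped-by job86 ✓
(job88, job89): job88 overlapped-by job89 ✓
(job89, job85): job89 overlapped-by job85 ✓
(job89, job92): job89 overlapped-by job92 ✓
(job90, job91): job90 overlapped-by job91 ✓
(job93, job89): job93 overlapped-by job89 ✓
Count: 15.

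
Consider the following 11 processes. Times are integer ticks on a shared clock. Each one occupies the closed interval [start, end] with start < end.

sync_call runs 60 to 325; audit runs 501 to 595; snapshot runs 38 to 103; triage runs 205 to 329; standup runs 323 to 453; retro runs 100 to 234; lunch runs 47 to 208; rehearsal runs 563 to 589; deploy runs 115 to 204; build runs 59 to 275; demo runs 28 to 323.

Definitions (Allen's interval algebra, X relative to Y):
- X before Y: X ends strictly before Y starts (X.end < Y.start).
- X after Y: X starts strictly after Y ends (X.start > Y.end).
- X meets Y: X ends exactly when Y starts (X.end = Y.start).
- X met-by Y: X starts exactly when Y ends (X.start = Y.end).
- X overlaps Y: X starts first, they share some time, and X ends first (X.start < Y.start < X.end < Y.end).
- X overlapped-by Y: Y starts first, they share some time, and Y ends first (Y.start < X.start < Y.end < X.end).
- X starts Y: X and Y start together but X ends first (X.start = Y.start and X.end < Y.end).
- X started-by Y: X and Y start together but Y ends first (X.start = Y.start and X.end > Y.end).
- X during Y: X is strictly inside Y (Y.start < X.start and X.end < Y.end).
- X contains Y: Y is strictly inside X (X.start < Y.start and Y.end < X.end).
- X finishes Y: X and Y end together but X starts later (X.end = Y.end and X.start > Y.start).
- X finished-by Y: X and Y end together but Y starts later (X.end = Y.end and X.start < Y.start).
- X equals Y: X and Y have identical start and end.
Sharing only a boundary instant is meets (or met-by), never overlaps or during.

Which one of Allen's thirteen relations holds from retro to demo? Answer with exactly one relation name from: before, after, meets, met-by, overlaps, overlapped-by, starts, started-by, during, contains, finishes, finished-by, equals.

retro = [100, 234]; demo = [28, 323].
Compare endpoints: retro.start > demo.start, retro.start < demo.end, retro.end > demo.start, retro.end < demo.end.
That pattern is 'during'.

during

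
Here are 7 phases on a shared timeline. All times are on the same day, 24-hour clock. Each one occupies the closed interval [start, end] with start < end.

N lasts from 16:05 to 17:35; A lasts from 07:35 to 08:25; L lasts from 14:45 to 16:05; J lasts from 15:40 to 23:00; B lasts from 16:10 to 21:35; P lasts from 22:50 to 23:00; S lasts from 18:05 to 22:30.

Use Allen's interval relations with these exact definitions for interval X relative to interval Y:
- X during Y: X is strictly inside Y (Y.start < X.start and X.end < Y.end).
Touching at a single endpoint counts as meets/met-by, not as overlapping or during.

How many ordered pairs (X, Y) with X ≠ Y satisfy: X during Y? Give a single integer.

3

Checking all 42 ordered pairs for relation 'during'; matching pairs in alphabetical order:
(B, J): B during J ✓
(N, J): N during J ✓
(S, J): S during J ✓
Count: 3.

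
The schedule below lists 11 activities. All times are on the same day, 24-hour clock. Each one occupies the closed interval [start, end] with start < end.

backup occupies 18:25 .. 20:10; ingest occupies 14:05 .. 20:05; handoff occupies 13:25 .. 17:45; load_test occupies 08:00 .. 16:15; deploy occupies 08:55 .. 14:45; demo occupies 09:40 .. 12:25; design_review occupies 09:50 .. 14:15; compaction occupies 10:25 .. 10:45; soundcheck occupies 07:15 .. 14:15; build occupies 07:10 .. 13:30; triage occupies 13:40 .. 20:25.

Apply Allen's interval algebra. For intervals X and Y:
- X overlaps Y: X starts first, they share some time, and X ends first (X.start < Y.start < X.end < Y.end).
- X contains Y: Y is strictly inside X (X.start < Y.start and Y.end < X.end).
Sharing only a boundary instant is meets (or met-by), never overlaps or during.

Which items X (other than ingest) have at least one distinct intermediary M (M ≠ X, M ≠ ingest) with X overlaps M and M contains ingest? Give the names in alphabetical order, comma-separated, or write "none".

Target ingest = [14:05, 20:05].
Intermediaries M with M contains ingest: triage.
Via triage — items with X overlaps triage: deploy, design_review, handoff, load_test, soundcheck.
Union: deploy, design_review, handoff, load_test, soundcheck.

deploy, design_review, handoff, load_test, soundcheck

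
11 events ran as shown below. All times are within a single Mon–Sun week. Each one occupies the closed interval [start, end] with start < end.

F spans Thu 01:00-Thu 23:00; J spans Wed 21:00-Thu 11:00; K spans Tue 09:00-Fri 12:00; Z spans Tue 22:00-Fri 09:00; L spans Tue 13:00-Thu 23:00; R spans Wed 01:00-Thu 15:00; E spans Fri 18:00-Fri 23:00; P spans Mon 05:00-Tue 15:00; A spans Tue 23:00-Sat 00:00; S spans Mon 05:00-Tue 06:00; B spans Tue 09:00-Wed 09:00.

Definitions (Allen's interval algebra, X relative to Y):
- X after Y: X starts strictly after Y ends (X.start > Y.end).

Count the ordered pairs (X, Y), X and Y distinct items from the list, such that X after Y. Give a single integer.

Checking all 110 ordered pairs for relation 'after'; matching pairs in alphabetical order:
(A, P): A after P ✓
(A, S): A after S ✓
(B, S): B after S ✓
(E, B): E after B ✓
(E, F): E after F ✓
(E, J): E after J ✓
(E, K): E after K ✓
(E, L): E after L ✓
(E, P): E after P ✓
(E, R): E after R ✓
(E, S): E after S ✓
(E, Z): E after Z ✓
(F, B): F after B ✓
(F, P): F after P ✓
(F, S): F after S ✓
(J, B): J after B ✓
(J, P): J after P ✓
(J, S): J after S ✓
(K, S): K after S ✓
(L, S): L after S ✓
(R, P): R after P ✓
(R, S): R after S ✓
(Z, P): Z after P ✓
(Z, S): Z after S ✓
Count: 24.

24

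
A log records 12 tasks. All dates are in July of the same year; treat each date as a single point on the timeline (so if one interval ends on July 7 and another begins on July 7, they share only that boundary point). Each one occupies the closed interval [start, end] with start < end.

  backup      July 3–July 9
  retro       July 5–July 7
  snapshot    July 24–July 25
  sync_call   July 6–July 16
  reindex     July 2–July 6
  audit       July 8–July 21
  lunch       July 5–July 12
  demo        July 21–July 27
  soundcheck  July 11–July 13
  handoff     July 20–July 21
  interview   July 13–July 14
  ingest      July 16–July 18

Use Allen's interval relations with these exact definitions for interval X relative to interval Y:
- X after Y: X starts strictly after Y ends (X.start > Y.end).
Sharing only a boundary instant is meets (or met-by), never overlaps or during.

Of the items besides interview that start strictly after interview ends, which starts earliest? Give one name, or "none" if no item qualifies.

Target interview = [July 13, July 14].
audit [July 8, July 21] → contains → excluded.
backup [July 3, July 9] → before → excluded.
demo [July 21, July 27] → after → candidate.
handoff [July 20, July 21] → after → candidate.
ingest [July 16, July 18] → after → candidate.
lunch [July 5, July 12] → before → excluded.
reindex [July 2, July 6] → before → excluded.
retro [July 5, July 7] → before → excluded.
snapshot [July 24, July 25] → after → candidate.
soundcheck [July 11, July 13] → meets → excluded.
sync_call [July 6, July 16] → contains → excluded.
Among candidates, earliest start is July 16 → ingest.

ingest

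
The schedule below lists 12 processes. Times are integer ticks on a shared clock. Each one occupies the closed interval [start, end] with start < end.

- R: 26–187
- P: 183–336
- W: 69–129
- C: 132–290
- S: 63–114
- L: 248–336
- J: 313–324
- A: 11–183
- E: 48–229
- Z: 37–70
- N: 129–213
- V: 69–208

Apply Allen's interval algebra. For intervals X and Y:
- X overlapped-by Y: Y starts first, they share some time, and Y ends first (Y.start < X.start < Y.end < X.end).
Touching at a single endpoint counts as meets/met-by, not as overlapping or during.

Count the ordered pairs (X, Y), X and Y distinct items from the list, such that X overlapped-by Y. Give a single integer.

Checking all 132 ordered pairs for relation 'overlapped-by'; matching pairs in alphabetical order:
(C, A): C overlapped-by A ✓
(C, E): C overlapped-by E ✓
(C, N): C overlapped-by N ✓
(C, R): C overlapped-by R ✓
(C, V): C overlapped-by V ✓
(E, A): E overlapped-by A ✓
(E, R): E overlapped-by R ✓
(E, Z): E overlapped-by Z ✓
(L, C): L overlapped-by C ✓
(N, A): N overlapped-by A ✓
(N, R): N overlapped-by R ✓
(N, V): N overlapped-by V ✓
(P, C): P overlapped-by C ✓
(P, E): P overlapped-by E ✓
(P, N): P overlapped-by N ✓
(P, R): P overlapped-by R ✓
(P, V): P overlapped-by V ✓
(R, A): R overlapped-by A ✓
(S, Z): S overlapped-by Z ✓
(V, A): V overlapped-by A ✓
(V, R): V overlapped-by R ✓
(V, S): V overlapped-by S ✓
(V, Z): V overlapped-by Z ✓
(W, S): W overlapped-by S ✓
... plus 1 further pairs not listed.
Count: 25.

25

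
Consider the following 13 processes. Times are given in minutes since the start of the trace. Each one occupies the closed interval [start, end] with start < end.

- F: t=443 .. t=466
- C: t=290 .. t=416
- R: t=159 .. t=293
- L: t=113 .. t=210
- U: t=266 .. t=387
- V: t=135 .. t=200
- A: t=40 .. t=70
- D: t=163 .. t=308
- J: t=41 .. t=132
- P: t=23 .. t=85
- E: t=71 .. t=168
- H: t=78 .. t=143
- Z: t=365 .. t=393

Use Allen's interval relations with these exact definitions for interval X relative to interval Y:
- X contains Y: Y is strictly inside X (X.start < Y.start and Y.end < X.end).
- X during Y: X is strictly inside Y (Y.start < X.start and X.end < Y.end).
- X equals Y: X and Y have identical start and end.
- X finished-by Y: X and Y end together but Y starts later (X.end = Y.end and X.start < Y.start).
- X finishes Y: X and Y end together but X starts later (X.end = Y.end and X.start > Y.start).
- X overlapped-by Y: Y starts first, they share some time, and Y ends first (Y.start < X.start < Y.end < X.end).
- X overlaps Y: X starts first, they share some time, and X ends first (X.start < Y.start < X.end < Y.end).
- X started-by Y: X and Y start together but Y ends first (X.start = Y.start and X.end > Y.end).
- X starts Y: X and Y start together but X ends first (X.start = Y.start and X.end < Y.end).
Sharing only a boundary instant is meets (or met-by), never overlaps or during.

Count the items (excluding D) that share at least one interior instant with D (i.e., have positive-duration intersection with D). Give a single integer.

6

Target D = [t=163, t=308].
A [t=40, t=70] → before → no.
C [t=290, t=416] → overlapped-by → counts.
E [t=71, t=168] → overlaps → counts.
F [t=443, t=466] → after → no.
H [t=78, t=143] → before → no.
J [t=41, t=132] → before → no.
L [t=113, t=210] → overlaps → counts.
P [t=23, t=85] → before → no.
R [t=159, t=293] → overlaps → counts.
U [t=266, t=387] → overlapped-by → counts.
V [t=135, t=200] → overlaps → counts.
Z [t=365, t=393] → after → no.
Total: 6.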